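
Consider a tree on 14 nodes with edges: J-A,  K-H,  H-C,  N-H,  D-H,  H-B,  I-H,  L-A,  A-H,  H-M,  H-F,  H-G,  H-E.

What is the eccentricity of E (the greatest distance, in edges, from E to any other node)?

3

The node farthest from E is L (J also at distance 3), via E – H – A – L — 3 edges.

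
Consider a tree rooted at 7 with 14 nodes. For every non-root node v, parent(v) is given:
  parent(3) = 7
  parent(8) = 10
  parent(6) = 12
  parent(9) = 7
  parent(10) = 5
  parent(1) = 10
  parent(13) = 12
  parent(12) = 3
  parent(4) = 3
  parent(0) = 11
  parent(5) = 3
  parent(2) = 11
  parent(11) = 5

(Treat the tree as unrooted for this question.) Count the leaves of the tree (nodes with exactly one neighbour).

Exactly 8 nodes have a single neighbour: 0, 1, 2, 4, 6, 8, 9, 13.

8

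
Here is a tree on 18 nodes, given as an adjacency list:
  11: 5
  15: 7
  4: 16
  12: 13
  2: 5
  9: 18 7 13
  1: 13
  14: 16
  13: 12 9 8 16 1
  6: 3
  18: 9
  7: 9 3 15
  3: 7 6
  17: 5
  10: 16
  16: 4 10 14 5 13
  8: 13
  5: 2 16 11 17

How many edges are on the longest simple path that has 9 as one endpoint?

Distances from 9 peak at 4, attained at 11 (2, 17 also at distance 4).
9-13-16-5-11

4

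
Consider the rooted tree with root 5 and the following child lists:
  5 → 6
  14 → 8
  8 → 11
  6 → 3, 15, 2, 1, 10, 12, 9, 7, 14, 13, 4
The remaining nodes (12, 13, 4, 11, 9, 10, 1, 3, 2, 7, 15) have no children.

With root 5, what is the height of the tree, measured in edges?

4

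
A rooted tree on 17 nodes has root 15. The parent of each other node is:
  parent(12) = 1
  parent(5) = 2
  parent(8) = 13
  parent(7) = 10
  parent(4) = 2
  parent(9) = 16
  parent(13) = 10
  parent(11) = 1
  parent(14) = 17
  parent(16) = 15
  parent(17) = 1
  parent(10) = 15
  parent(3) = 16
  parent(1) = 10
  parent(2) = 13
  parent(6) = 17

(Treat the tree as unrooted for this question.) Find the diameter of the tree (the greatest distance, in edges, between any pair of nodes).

6

Starting from 14, a farthest node is 5 at distance 6.
One longest path: 14-17-1-10-13-2-5.
So the diameter is 6.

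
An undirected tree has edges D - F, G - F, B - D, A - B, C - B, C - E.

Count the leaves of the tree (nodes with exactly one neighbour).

3

The leaves are A, E, G.
That is 3 leaves.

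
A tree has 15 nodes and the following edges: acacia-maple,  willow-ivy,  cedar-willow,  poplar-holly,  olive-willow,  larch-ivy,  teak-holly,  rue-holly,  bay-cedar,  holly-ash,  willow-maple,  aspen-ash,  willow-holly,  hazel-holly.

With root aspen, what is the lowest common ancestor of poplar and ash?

Ancestors of poplar (toward the root): poplar, holly, ash, aspen.
Ancestors of ash: ash, aspen.
The deepest node appearing in both lists is ash.

ash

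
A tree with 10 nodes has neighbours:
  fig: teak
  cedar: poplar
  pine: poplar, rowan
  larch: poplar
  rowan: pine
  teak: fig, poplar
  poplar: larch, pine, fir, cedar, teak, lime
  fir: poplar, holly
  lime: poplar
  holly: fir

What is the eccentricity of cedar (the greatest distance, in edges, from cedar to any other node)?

3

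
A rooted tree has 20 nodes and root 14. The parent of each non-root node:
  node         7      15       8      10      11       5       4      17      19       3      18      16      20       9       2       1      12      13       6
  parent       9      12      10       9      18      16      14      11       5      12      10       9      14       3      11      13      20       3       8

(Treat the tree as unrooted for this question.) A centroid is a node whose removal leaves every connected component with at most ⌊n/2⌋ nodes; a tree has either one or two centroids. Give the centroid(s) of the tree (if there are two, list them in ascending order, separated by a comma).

If 9 is removed the pieces have sizes 8, 7, 3, 1, all ≤ ⌊20/2⌋ = 10.
No neighbour of 9 does as well, so 9 is the unique centroid.

9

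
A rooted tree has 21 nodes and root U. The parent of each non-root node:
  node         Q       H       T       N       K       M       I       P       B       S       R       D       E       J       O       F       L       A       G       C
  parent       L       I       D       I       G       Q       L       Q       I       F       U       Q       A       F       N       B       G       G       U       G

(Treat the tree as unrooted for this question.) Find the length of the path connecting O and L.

The path is O - N - I - L, which has 3 edges.

3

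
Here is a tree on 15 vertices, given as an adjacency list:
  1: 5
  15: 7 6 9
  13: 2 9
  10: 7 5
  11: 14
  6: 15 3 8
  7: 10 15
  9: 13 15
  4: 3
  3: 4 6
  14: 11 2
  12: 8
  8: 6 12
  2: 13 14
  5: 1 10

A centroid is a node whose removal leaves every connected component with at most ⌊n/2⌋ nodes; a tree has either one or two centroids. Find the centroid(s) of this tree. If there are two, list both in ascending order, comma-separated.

15

If 15 is removed the pieces have sizes 5, 5, 4, all ≤ ⌊15/2⌋ = 7.
No neighbour of 15 does as well, so 15 is the unique centroid.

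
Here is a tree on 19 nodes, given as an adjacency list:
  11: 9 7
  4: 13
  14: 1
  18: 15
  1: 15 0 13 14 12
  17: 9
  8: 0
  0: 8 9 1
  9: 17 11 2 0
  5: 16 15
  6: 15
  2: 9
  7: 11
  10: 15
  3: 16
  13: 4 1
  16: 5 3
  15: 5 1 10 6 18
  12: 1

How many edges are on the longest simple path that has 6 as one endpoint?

6

A farthest node from 6 is 7.
The path 6 – 15 – 1 – 0 – 9 – 11 – 7 has 6 edges.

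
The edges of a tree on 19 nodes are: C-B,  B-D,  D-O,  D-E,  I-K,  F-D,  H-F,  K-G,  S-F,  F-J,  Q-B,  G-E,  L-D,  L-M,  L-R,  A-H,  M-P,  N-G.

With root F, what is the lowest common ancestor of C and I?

Ancestors of C (toward the root): C, B, D, F.
Ancestors of I: I, K, G, E, D, F.
The deepest node appearing in both lists is D.

D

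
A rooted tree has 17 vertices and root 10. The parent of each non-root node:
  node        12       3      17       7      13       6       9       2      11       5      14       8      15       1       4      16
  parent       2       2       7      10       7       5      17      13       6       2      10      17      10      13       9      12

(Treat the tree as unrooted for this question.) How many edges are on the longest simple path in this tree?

8

A longest path is 4 - 9 - 17 - 7 - 13 - 2 - 5 - 6 - 11, with 8 edges.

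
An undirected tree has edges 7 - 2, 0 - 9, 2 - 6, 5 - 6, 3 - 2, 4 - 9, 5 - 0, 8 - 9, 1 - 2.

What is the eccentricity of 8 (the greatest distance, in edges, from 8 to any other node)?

6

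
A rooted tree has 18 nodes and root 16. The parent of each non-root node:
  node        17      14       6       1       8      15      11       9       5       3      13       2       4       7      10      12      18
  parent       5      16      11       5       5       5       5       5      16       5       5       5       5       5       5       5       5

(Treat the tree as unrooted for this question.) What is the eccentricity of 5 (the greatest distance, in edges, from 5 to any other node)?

2

A farthest node from 5 is 14 (6 also at distance 2).
The path 5–16–14 has 2 edges.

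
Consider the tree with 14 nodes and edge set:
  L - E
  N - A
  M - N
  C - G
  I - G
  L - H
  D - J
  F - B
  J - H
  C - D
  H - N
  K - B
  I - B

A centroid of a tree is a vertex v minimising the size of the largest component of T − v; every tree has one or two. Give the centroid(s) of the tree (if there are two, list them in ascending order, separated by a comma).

D, J

If J is removed the pieces have sizes 7, 6, all ≤ ⌊14/2⌋ = 7.
Its neighbour D also leaves a largest component of size 7, so both are centroids.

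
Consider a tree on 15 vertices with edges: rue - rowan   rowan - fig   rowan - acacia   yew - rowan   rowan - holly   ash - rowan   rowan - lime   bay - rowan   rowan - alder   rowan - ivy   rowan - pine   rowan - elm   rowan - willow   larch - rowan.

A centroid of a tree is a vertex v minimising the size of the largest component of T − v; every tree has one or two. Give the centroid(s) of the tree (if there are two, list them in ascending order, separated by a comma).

rowan

If rowan is removed the pieces have sizes 1, 1, 1, 1, 1, 1, 1, 1, 1, 1, 1, 1, 1, 1, all ≤ ⌊15/2⌋ = 7.
Every other node leaves some component of size > 7, so the centroid is unique.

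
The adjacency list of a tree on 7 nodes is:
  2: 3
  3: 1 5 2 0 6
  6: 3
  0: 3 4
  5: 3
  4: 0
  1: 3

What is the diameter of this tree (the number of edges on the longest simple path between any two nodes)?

3

Starting from 4, a farthest node is 5 at distance 3.
One longest path: 4-0-3-5.
So the diameter is 3.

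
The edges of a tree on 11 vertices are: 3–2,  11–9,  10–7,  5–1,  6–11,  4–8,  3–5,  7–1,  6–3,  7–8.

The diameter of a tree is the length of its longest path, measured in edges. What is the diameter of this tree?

8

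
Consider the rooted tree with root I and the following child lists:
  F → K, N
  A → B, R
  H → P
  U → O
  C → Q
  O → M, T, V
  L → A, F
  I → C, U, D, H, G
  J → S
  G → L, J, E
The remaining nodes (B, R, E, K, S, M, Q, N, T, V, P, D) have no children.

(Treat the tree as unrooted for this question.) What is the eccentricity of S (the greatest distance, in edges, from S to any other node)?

6

The node farthest from S is T (V, M also at distance 6), via S-J-G-I-U-O-T — 6 edges.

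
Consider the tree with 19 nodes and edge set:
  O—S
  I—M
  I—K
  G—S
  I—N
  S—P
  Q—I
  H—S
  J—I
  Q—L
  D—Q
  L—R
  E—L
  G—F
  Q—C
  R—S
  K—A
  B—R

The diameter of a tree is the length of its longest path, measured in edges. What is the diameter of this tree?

BFS from F reaches A last, at distance 8; BFS from A confirms no node is farther.
Path: F - G - S - R - L - Q - I - K - A.

8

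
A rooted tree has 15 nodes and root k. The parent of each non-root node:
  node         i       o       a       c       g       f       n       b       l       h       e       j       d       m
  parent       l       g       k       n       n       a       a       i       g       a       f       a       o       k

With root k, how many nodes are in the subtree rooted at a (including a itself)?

The subtree rooted at a contains: a, n, f, j, h, g, c, e, l, o, i, d, b — 13 nodes.

13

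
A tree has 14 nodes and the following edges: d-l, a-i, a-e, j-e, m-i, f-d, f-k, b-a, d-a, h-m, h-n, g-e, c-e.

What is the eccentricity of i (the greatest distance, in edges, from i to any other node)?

4

Distances from i peak at 4, attained at k.
i-a-d-f-k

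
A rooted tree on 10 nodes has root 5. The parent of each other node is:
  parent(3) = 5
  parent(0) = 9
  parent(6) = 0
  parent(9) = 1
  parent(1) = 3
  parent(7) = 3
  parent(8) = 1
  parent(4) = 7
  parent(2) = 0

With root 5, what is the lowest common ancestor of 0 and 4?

3

Ancestors of 0 (toward the root): 0, 9, 1, 3, 5.
Ancestors of 4: 4, 7, 3, 5.
The deepest node appearing in both lists is 3.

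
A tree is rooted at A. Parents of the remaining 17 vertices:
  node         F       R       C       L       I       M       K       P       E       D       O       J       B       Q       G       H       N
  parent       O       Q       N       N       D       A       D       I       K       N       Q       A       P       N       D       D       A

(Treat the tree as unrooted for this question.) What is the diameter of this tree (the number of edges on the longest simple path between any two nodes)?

7

Starting from F, a farthest node is B at distance 7.
One longest path: F - O - Q - N - D - I - P - B.
So the diameter is 7.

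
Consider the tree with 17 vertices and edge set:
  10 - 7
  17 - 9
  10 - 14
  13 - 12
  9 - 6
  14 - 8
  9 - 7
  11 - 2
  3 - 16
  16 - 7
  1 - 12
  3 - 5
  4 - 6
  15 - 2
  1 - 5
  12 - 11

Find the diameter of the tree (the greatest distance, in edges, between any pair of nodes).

11

Starting from 15, a farthest node is 4 at distance 11.
One longest path: 15-2-11-12-1-5-3-16-7-9-6-4.
So the diameter is 11.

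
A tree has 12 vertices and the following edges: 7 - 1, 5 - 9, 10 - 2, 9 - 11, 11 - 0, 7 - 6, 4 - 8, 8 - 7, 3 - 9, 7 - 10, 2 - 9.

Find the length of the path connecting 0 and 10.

4

0 – 11 – 9 – 2 – 10: 4 edges.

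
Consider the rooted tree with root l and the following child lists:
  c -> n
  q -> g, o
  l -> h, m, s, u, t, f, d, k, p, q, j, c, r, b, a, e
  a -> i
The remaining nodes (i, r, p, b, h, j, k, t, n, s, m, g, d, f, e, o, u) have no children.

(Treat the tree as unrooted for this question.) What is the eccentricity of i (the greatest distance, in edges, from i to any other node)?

4

The node farthest from i is n (o, g also at distance 4), via i–a–l–c–n — 4 edges.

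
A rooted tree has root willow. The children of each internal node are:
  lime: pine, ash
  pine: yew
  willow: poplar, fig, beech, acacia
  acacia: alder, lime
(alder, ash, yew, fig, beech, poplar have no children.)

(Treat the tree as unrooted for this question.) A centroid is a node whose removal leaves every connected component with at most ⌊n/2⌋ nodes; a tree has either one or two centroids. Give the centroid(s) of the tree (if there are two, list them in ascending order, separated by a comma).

Delete acacia: the remaining components have sizes 4, 4, 1. Max 4 ≤ 5, so acacia is a centroid.
No neighbour of acacia does as well, so acacia is the unique centroid.

acacia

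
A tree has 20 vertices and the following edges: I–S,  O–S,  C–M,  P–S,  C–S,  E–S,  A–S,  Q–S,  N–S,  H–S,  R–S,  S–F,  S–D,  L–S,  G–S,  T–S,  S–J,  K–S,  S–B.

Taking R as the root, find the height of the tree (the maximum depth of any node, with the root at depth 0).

The longest root-to-leaf path is R → S → C → M (3 edges).

3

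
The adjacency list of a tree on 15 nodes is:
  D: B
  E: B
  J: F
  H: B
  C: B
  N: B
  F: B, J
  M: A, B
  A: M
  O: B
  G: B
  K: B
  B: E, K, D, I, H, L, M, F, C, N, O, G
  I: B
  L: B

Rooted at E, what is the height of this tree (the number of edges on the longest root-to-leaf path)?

The longest root-to-leaf path is E-B-F-J (3 edges).

3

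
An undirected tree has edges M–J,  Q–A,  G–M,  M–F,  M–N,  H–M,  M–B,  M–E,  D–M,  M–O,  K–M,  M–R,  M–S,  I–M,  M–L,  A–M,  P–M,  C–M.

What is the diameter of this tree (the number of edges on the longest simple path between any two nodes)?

Starting from Q, a farthest node is N at distance 3.
One longest path: Q – A – M – N.
So the diameter is 3.

3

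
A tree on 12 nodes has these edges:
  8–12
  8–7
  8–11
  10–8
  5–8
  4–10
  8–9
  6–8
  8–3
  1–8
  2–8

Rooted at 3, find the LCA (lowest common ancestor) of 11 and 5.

8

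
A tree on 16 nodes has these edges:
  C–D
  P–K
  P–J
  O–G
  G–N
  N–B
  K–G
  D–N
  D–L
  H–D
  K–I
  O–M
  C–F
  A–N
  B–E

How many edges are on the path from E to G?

3

Walking from E: E–B–N–G. Length 3.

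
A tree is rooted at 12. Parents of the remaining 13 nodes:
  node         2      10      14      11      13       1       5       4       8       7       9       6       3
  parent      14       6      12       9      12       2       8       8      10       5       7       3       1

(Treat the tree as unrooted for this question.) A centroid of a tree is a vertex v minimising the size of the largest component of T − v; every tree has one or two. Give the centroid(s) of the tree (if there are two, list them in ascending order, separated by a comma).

Delete 6: the remaining components have sizes 7, 6. Max 7 ≤ 7, so 6 is a centroid.
Its neighbour 10 also leaves a largest component of size 7, so both are centroids.

6, 10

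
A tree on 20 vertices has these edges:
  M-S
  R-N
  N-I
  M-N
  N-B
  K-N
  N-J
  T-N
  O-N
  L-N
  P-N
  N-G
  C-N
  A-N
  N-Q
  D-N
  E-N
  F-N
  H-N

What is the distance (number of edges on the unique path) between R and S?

Walking from R: R - N - M - S. Length 3.

3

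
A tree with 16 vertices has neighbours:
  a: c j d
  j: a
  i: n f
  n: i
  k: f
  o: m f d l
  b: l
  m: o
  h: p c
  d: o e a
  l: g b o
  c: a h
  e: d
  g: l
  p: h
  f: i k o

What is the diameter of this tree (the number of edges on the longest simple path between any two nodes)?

8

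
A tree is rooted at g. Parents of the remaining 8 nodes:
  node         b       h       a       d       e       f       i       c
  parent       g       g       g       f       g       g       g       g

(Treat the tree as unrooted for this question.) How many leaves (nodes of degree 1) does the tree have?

The leaves are a, b, c, d, e, h, i.
That is 7 leaves.

7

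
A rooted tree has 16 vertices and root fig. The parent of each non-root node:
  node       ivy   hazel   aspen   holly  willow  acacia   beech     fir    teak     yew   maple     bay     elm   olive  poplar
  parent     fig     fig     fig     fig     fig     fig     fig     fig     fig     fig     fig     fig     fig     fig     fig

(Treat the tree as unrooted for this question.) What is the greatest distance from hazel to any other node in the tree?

The node farthest from hazel is fir (bay, ivy, teak, beech, yew, maple, willow, aspen, poplar, olive, acacia, elm, holly also at distance 2), via hazel – fig – fir — 2 edges.

2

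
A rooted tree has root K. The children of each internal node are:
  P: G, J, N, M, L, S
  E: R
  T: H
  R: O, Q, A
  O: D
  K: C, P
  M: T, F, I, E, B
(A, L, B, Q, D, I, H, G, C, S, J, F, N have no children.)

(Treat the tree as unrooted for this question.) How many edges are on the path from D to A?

The path is D–O–R–A, which has 3 edges.

3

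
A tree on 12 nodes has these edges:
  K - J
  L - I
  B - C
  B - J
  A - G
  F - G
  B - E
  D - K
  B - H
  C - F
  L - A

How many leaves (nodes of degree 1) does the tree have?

Exactly 4 nodes have a single neighbour: D, E, H, I.

4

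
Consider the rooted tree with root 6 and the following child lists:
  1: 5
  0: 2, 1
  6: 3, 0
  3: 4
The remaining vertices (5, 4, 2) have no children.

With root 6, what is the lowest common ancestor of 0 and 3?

0's ancestor chain is 0, 6 and 3's is 3, 6; they first meet at 6.

6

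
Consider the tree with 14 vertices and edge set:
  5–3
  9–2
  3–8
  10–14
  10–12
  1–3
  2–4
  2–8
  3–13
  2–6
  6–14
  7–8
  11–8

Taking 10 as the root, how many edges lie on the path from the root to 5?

Path from 10 to 5: 10 – 14 – 6 – 2 – 8 – 3 – 5, which has 6 edges.

6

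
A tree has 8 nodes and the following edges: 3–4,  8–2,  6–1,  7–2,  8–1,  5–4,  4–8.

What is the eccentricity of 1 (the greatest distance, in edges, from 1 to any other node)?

3

The node farthest from 1 is 3 (5, 7 also at distance 3), via 1-8-4-3 — 3 edges.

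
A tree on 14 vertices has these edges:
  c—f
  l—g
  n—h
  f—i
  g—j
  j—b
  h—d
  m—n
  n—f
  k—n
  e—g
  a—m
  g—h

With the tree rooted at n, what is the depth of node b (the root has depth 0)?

4

n–h–g–j–b — 4 edges.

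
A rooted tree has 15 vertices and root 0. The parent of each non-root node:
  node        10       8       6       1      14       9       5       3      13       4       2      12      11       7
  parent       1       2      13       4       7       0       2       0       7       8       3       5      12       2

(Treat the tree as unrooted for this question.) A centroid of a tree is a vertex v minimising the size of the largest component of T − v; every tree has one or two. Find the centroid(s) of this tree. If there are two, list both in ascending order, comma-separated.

Removing 2 splits the tree into components of sizes 4, 4, 3, 3; the largest is 4 ≤ ⌊15/2⌋ = 7.
Every other node leaves some component of size > 7, so the centroid is unique.

2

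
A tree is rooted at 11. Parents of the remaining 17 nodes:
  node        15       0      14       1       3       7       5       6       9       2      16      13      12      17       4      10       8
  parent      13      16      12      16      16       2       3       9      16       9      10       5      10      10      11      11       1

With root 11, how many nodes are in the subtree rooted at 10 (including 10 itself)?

The subtree rooted at 10 contains: 10, 16, 12, 17, 9, 3, 0, 1, 14, 2, 6, 5, 8, 7, 13, 15 — 16 nodes.

16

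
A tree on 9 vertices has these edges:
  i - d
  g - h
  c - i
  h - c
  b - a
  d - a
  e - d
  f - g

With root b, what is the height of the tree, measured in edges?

7

The longest root-to-leaf path is b–a–d–i–c–h–g–f (7 edges).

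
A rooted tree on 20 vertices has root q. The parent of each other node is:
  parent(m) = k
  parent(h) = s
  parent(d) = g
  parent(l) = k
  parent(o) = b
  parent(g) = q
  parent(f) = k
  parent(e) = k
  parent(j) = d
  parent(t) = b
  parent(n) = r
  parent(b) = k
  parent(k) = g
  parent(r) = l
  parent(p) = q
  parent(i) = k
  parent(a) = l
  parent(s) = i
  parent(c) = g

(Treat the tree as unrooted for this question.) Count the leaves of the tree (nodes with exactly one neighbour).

The leaves are a, c, e, f, h, j, m, n, o, p, t.
That is 11 leaves.

11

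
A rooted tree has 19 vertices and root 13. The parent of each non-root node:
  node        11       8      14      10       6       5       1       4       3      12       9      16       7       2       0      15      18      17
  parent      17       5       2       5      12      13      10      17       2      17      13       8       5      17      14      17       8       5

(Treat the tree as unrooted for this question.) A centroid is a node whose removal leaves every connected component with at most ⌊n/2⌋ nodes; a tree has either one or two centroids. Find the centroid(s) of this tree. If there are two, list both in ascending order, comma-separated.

17

Delete 17: the remaining components have sizes 9, 4, 2, 1, 1, 1. Max 9 ≤ 9, so 17 is a centroid.
Every other node leaves some component of size > 9, so the centroid is unique.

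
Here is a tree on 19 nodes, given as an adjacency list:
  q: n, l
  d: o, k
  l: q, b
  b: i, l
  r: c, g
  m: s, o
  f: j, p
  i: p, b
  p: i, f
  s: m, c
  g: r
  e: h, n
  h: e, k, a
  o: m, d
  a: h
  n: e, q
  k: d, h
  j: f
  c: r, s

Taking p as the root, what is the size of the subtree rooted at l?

The subtree rooted at l contains: l, q, n, e, h, a, k, d, o, m, s, c, r, g — 14 nodes.

14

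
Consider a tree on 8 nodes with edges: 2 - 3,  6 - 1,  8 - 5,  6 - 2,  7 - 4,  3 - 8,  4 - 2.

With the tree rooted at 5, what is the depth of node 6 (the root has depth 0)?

4

Path from 5 to 6: 5–8–3–2–6, which has 4 edges.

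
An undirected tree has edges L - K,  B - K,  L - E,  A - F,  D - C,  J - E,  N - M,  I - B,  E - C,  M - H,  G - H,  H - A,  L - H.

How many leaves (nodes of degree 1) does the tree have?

6

The leaves are D, F, G, I, J, N.
That is 6 leaves.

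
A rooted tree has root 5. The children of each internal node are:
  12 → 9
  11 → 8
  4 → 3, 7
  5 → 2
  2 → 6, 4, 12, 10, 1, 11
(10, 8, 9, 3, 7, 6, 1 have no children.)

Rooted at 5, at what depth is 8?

3

5–2–11–8 — 3 edges.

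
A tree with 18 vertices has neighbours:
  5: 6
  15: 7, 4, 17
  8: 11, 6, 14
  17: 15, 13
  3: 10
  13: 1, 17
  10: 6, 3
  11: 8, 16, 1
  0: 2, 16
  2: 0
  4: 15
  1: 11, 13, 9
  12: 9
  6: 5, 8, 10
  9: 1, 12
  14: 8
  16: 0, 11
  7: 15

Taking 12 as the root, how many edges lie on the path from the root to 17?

4

12 – 9 – 1 – 13 – 17 — 4 edges.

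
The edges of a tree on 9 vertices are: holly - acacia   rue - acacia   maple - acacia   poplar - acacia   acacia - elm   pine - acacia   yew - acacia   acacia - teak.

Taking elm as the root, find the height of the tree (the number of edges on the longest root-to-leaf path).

2

maple sits deepest: elm–acacia–maple — 2 edges from the root.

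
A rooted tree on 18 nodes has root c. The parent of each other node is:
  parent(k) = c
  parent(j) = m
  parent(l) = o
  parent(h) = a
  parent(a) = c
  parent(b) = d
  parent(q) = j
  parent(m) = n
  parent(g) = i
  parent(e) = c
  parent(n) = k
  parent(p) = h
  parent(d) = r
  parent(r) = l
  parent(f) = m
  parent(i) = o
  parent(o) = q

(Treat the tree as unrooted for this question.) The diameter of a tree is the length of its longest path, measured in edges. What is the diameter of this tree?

BFS from b reaches p last, at distance 13; BFS from p confirms no node is farther.
Path: b–d–r–l–o–q–j–m–n–k–c–a–h–p.

13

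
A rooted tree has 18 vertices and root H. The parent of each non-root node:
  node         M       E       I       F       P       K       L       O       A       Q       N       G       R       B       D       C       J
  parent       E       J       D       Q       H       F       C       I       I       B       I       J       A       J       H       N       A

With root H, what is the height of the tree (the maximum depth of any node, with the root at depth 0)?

8

A deepest node is K, reached by H–D–I–A–J–B–Q–F–K.
That path has 8 edges, so the height is 8.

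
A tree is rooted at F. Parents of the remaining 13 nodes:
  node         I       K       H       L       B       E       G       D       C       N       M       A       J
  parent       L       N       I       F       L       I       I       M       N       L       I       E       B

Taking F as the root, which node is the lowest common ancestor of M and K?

M's ancestor chain is M, I, L, F and K's is K, N, L, F; they first meet at L.

L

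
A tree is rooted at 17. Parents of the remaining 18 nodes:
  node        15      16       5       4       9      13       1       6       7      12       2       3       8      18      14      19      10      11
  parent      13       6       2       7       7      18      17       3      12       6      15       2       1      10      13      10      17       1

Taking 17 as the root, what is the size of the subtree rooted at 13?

12

13's subtree: {13, 14, 15, 2, 5, 3, 6, 16, 12, 7, 4, 9}, size 12.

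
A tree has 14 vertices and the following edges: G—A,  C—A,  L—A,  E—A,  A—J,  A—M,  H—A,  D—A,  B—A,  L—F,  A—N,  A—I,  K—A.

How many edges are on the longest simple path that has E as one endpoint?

3

Distances from E peak at 3, attained at F.
E-A-L-F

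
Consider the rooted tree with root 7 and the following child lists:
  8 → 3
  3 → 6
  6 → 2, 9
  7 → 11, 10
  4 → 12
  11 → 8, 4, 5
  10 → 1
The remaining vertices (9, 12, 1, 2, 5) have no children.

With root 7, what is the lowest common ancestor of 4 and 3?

11

Ancestors of 4 (toward the root): 4, 11, 7.
Ancestors of 3: 3, 8, 11, 7.
The deepest node appearing in both lists is 11.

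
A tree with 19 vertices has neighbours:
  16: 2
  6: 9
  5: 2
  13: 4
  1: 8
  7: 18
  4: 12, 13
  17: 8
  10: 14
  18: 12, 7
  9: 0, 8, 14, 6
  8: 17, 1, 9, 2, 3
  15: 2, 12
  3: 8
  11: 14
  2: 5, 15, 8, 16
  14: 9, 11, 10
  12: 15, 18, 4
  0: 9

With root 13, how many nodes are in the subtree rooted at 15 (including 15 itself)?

Descendants of 15 (including itself): 15, 2, 8, 16, 5, 9, 17, 1, 3, 14, 0, 6, 10, 11. That's 14.

14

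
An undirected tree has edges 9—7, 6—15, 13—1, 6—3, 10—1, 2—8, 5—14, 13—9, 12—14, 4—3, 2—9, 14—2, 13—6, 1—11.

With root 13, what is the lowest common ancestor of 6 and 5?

13

Ancestors of 6 (toward the root): 6, 13.
Ancestors of 5: 5, 14, 2, 9, 13.
The deepest node appearing in both lists is 13.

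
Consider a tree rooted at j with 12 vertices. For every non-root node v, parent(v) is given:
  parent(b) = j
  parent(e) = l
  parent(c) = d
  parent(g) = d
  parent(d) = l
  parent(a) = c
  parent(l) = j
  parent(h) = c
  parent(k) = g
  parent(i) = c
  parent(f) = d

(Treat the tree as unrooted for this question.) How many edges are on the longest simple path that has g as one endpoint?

4

Distances from g peak at 4, attained at b.
g–d–l–j–b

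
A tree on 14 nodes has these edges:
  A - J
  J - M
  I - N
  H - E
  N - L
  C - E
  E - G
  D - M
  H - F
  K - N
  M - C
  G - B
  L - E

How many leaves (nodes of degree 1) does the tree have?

Exactly 6 nodes have a single neighbour: A, B, D, F, I, K.

6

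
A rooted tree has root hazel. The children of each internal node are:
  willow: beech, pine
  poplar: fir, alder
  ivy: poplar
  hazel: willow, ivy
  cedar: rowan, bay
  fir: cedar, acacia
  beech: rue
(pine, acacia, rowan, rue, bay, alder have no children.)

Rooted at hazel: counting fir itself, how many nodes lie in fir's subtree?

5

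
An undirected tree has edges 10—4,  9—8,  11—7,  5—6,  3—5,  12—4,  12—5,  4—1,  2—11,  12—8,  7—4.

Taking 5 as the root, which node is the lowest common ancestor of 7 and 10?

Ancestors of 7 (toward the root): 7, 4, 12, 5.
Ancestors of 10: 10, 4, 12, 5.
The deepest node appearing in both lists is 4.

4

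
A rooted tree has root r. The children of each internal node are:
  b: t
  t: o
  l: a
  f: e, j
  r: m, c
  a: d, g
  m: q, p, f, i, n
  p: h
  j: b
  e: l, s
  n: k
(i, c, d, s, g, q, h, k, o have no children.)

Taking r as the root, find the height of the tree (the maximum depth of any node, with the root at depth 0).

6

The longest root-to-leaf path is r-m-f-e-l-a-g (6 edges).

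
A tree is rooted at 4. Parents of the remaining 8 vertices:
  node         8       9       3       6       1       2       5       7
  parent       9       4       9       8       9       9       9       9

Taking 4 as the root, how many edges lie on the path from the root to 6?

Climbing from 6 to the root: 6 – 8 – 9 – 4. That's 3 steps.

3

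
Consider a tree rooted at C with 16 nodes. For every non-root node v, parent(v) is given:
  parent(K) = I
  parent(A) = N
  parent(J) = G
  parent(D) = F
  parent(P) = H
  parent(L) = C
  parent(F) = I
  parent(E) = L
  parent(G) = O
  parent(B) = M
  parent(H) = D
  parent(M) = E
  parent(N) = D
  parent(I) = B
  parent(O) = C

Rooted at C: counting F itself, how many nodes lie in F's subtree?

The subtree rooted at F contains: F, D, H, N, P, A — 6 nodes.

6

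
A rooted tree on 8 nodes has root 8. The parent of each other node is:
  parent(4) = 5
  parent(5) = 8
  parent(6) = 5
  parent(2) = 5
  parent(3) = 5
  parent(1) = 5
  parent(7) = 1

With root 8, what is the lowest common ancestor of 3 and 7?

Path 3→root: 3 5 8; path 7→root: 7 1 5 8.
First common node: 5.

5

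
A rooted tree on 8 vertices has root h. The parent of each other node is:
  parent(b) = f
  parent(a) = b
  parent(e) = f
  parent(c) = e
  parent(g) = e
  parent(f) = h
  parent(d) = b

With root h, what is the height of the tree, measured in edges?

3

A deepest node is c, reached by h – f – e – c.
That path has 3 edges, so the height is 3.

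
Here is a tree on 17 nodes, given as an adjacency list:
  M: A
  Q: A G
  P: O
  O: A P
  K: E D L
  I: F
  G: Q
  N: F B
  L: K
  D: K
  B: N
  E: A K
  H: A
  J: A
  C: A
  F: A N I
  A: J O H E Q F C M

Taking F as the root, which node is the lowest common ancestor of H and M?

Ancestors of H (toward the root): H, A, F.
Ancestors of M: M, A, F.
The deepest node appearing in both lists is A.

A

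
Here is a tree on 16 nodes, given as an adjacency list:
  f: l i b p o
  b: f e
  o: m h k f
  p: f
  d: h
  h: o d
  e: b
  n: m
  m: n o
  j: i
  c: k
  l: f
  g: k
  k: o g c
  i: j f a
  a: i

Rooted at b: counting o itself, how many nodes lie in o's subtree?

o's subtree: {o, k, h, m, g, c, d, n}, size 8.

8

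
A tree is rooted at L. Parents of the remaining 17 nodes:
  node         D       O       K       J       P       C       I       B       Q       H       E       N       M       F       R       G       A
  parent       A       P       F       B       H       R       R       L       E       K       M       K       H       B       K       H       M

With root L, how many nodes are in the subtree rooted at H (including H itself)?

H's subtree: {H, M, G, P, A, E, O, D, Q}, size 9.

9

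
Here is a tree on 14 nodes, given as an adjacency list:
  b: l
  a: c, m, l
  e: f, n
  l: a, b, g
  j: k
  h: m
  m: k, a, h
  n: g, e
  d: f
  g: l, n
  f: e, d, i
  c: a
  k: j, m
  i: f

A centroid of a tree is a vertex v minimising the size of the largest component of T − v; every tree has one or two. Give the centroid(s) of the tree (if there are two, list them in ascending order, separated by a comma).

l

If l is removed the pieces have sizes 6, 6, 1, all ≤ ⌊14/2⌋ = 7.
Every other node leaves some component of size > 7, so the centroid is unique.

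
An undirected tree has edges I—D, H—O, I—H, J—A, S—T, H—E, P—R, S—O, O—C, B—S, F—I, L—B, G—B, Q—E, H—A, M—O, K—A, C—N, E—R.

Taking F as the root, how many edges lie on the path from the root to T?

5

Path from F to T: F – I – H – O – S – T, which has 5 edges.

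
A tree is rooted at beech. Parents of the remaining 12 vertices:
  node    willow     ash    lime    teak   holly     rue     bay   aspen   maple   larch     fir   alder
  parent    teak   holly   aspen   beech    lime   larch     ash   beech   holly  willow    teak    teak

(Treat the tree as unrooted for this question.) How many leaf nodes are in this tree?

5

The leaves are alder, bay, fir, maple, rue.
That is 5 leaves.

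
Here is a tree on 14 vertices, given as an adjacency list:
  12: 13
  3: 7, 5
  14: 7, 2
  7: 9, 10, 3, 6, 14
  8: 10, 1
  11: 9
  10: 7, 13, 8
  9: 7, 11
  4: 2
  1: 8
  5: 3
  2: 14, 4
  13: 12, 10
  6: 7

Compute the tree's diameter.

Starting from 4, a farthest node is 12 at distance 6.
One longest path: 4-2-14-7-10-13-12.
So the diameter is 6.

6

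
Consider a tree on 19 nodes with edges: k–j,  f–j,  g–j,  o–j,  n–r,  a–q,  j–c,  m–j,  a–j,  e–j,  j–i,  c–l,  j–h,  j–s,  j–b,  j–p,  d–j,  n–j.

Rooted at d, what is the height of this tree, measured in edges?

3

A deepest node is q, reached by d–j–a–q.
That path has 3 edges, so the height is 3.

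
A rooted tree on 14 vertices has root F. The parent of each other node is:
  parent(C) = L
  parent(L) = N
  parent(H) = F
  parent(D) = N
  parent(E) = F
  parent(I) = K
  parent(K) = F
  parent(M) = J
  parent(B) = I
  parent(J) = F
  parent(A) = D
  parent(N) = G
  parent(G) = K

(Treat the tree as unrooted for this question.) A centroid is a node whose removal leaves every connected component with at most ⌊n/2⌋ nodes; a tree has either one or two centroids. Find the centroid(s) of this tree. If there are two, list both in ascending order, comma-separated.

Delete K: the remaining components have sizes 6, 5, 2. Max 6 ≤ 7, so K is a centroid.
No neighbour of K does as well, so K is the unique centroid.

K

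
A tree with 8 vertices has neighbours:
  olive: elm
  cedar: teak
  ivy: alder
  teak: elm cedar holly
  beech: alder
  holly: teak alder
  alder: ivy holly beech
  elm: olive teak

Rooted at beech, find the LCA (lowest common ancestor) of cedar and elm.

teak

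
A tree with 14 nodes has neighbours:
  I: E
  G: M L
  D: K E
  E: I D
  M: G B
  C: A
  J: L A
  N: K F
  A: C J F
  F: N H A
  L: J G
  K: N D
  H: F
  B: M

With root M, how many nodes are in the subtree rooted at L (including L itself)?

The subtree rooted at L contains: L, J, A, F, C, N, H, K, D, E, I — 11 nodes.

11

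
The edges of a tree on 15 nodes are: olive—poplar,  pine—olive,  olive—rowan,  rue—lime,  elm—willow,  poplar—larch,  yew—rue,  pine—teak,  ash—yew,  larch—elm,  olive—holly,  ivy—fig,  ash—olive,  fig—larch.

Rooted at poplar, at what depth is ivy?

3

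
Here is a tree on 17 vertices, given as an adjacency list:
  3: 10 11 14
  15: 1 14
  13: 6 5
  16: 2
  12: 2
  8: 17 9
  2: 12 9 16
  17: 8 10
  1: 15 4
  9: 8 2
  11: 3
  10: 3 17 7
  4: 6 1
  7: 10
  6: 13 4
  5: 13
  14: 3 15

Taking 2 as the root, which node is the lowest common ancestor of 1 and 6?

1

1's ancestor chain is 1, 15, 14, 3, 10, 17, 8, 9, 2 and 6's is 6, 4, 1, 15, 14, 3, 10, 17, 8, 9, 2; they first meet at 1.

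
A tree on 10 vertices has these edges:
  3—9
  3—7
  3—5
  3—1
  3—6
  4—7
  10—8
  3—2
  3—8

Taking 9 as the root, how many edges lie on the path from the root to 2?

Path from 9 to 2: 9–3–2, which has 2 edges.

2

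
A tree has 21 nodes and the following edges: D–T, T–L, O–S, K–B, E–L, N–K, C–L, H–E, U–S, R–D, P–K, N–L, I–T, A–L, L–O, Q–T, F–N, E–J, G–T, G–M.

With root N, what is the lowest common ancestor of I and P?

N

Ancestors of I (toward the root): I, T, L, N.
Ancestors of P: P, K, N.
The deepest node appearing in both lists is N.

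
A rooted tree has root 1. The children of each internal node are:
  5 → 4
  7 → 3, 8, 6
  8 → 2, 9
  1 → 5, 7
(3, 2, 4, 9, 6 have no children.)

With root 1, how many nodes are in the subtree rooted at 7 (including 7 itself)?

Descendants of 7 (including itself): 7, 3, 8, 6, 9, 2. That's 6.

6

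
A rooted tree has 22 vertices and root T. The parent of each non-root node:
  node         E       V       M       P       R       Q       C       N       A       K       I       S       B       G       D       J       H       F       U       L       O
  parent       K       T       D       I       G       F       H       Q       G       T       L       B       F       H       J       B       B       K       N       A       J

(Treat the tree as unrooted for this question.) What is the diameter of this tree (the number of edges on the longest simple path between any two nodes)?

10

A longest path is P - I - L - A - G - H - B - F - K - T - V, with 10 edges.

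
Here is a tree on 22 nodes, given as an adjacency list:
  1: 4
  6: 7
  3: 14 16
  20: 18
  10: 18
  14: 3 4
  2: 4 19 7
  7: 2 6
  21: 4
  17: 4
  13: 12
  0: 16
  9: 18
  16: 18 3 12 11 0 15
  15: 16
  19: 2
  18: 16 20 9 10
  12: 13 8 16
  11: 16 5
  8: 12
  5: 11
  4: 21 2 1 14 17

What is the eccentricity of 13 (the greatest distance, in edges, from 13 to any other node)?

8

Distances from 13 peak at 8, attained at 6.
13–12–16–3–14–4–2–7–6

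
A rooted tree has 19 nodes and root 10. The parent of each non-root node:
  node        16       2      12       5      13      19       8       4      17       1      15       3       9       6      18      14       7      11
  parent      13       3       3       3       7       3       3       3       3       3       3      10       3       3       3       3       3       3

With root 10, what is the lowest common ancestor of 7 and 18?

7's ancestor chain is 7, 3, 10 and 18's is 18, 3, 10; they first meet at 3.

3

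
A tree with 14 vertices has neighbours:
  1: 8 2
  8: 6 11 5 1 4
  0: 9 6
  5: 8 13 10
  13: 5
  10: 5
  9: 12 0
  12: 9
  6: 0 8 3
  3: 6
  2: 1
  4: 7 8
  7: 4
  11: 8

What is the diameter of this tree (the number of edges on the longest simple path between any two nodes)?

BFS from 12 reaches 7 last, at distance 6; BFS from 7 confirms no node is farther.
Path: 12–9–0–6–8–4–7.

6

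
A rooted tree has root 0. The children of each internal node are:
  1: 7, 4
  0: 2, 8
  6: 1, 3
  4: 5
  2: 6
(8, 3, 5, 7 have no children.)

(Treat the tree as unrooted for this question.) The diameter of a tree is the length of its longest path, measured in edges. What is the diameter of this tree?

6

BFS from 8 reaches 5 last, at distance 6; BFS from 5 confirms no node is farther.
Path: 8–0–2–6–1–4–5.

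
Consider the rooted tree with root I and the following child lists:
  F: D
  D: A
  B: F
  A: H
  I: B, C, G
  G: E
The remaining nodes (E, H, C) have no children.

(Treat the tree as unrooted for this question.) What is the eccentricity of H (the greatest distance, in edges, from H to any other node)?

7

Distances from H peak at 7, attained at E.
H–A–D–F–B–I–G–E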